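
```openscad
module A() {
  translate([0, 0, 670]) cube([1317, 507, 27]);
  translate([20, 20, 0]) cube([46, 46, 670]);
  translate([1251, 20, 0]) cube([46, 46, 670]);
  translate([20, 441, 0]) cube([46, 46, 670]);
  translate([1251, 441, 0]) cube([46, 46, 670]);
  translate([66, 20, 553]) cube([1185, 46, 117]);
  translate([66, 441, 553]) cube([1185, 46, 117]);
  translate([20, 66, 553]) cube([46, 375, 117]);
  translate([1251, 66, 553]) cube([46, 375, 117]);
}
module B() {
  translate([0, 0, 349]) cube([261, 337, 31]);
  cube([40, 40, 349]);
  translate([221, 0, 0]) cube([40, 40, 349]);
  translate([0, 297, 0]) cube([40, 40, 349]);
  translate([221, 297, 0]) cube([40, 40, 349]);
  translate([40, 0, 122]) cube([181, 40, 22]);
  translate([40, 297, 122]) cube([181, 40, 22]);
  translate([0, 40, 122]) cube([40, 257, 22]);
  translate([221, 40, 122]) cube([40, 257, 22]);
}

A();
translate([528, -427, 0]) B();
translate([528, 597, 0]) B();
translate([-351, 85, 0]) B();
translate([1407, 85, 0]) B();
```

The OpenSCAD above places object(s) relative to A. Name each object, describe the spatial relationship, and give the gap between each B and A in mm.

A is a table. B is a stool. Four stools sit around the table at the −y, +y, −x, +x sides. The gap between each stool and the table is 90 mm.

Each stool's nearest face is 90 mm from the table's bounding box.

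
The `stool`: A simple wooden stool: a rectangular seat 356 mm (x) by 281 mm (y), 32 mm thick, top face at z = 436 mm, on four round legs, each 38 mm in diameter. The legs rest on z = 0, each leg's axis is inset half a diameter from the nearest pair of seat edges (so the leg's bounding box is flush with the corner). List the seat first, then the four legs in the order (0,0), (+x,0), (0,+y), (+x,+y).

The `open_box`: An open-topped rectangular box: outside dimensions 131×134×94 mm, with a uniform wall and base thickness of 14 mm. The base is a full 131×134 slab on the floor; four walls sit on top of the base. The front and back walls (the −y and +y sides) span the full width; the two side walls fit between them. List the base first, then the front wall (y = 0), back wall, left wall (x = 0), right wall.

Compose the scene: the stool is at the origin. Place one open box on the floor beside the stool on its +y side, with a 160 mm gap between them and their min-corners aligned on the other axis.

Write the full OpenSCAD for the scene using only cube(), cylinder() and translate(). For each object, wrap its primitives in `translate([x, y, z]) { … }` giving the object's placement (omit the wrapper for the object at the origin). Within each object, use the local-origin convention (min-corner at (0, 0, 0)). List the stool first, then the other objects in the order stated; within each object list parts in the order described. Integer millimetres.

translate([0, 0, 404]) cube([356, 281, 32]);
translate([19, 19, 0]) cylinder(h = 404, r = 19);
translate([337, 19, 0]) cylinder(h = 404, r = 19);
translate([19, 262, 0]) cylinder(h = 404, r = 19);
translate([337, 262, 0]) cylinder(h = 404, r = 19);
translate([0, 441, 0]) {
  cube([131, 134, 14]);
  translate([0, 0, 14]) cube([131, 14, 80]);
  translate([0, 120, 14]) cube([131, 14, 80]);
  translate([0, 14, 14]) cube([14, 106, 80]);
  translate([117, 14, 14]) cube([14, 106, 80]);
}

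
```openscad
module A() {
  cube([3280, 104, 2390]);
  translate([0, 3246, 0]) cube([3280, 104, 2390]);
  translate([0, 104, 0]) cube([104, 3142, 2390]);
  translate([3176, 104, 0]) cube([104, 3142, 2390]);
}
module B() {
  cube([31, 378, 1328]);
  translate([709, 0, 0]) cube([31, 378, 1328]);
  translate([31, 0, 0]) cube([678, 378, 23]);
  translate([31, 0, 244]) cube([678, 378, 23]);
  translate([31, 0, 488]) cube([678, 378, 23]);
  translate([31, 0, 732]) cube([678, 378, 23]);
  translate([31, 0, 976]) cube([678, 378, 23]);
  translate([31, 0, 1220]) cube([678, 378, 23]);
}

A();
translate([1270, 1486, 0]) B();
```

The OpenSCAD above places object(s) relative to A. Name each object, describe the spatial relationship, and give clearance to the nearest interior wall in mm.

Clearances: x = 1166, y = 1382; minimum 1166 mm.

A is a house frame. B is a bookshelf. The bookshelf sits inside the house frame, centred. The clearance to the nearest interior wall is 1166 mm.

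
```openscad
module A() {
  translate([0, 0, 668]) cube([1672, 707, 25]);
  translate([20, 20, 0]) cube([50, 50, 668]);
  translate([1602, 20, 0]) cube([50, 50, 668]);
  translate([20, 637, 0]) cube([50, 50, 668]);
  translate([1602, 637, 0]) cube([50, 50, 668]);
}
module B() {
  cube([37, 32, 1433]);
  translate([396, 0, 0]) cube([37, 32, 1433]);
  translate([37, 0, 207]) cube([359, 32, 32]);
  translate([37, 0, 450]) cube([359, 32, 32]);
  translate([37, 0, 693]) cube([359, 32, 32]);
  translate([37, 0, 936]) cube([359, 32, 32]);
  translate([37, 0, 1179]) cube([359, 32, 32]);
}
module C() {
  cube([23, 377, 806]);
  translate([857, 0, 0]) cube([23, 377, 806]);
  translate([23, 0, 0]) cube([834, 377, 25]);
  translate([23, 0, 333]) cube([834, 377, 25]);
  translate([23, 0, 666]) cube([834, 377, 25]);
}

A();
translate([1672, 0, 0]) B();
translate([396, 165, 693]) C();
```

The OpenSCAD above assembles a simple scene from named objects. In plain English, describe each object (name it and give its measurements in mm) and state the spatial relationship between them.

A is a table: top 1672 mm (x) × 707 mm (y), 25 mm thick, upper face at z = 693 mm, on four 50×50 mm square legs, each inset 20 mm from the nearest pair of top edges, running from z = 0 to the bottom of the top.

B is a straight ladder. Two 37×32 mm vertical rails, 1433 mm tall, stand 433 mm apart (outside-to-outside) with their front faces coplanar on the −y side. 5 rungs, each 32 mm deep and 32 mm tall, span between the inner faces of the rails, front faces flush with the rails. The lowest rung's underside is at z = 207 mm and rungs are spaced 243 mm apart (underside to underside).

C is an open bookshelf. Two side panels, each 23 mm thick, 377 mm deep and 806 mm tall, stand 880 mm apart (outside-to-outside). Between them sit 3 shelves, each 25 mm thick and 377 mm deep, spanning the full gap between the sides. The bottom shelf rests on the floor (its underside at z = 0) and the clear gap between one shelf's top and the next shelf's underside is 308 mm.

The ladder is against the table's +x side, with their −y faces flush. The bookshelf is on top of the table, centred.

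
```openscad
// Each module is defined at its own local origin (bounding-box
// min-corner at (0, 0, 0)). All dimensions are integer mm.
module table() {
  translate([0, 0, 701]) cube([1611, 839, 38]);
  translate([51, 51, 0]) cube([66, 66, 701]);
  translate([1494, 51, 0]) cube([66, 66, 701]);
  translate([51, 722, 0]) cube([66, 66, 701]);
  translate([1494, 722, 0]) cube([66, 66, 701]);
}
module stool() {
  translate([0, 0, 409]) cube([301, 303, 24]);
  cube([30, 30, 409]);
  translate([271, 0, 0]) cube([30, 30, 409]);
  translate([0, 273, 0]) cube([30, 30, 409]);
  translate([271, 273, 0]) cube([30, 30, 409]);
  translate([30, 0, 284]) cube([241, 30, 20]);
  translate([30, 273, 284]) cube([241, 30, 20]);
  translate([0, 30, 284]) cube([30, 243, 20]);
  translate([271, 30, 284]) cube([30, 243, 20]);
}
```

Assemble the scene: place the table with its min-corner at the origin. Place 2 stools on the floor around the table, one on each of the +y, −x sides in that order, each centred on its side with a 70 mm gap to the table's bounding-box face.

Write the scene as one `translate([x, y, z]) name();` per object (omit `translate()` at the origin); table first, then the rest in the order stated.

table();
translate([655, 909, 0]) stool();
translate([-371, 268, 0]) stool();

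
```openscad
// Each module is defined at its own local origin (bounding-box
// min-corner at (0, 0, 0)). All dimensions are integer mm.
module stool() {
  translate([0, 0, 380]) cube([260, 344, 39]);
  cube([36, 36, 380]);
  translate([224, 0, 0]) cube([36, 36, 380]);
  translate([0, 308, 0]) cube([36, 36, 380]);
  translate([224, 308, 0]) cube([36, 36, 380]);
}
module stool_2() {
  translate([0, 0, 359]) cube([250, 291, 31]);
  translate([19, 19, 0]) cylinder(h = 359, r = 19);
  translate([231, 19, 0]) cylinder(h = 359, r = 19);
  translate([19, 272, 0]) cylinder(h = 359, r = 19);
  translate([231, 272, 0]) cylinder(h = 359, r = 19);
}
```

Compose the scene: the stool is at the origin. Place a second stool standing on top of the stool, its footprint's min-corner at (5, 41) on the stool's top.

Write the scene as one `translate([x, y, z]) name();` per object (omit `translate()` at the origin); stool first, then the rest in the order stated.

stool();
translate([5, 41, 419]) stool_2();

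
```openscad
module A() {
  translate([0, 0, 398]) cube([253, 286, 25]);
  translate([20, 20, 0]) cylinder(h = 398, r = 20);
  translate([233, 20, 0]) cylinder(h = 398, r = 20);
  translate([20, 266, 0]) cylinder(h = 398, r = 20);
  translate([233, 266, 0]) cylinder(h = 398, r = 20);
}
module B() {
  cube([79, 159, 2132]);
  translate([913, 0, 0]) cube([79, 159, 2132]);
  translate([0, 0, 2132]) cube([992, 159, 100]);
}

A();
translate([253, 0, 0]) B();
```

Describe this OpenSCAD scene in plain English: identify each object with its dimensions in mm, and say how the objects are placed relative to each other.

A is a simple wooden stool: a rectangular seat 253 mm (x) by 286 mm (y), 25 mm thick, top face at z = 423 mm, on four round legs, each 40 mm in diameter. The legs rest on z = 0, each leg's axis is inset half a diameter from the nearest pair of seat edges (so the leg's bounding box is flush with the corner).

B is a rectangular door frame: two vertical jambs of 79×159 mm section, 2132 mm tall, with a clear opening 834 mm wide between their inner faces. A header 100 mm tall and 159 mm deep lies on top of the jambs and spans the full outside width.

The door frame is against the stool's +x side, with their −y faces flush.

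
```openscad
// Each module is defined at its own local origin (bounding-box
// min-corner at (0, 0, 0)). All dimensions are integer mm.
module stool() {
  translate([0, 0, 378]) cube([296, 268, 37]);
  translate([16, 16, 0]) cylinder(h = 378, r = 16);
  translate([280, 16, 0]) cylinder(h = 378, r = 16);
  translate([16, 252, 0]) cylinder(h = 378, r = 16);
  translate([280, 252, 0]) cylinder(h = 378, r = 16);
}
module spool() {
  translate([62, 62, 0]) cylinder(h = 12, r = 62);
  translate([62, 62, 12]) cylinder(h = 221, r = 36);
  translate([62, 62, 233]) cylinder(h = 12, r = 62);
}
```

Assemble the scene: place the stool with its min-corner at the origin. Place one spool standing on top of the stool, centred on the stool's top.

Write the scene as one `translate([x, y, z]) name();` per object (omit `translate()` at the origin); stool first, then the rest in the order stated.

stool();
translate([86, 72, 415]) spool();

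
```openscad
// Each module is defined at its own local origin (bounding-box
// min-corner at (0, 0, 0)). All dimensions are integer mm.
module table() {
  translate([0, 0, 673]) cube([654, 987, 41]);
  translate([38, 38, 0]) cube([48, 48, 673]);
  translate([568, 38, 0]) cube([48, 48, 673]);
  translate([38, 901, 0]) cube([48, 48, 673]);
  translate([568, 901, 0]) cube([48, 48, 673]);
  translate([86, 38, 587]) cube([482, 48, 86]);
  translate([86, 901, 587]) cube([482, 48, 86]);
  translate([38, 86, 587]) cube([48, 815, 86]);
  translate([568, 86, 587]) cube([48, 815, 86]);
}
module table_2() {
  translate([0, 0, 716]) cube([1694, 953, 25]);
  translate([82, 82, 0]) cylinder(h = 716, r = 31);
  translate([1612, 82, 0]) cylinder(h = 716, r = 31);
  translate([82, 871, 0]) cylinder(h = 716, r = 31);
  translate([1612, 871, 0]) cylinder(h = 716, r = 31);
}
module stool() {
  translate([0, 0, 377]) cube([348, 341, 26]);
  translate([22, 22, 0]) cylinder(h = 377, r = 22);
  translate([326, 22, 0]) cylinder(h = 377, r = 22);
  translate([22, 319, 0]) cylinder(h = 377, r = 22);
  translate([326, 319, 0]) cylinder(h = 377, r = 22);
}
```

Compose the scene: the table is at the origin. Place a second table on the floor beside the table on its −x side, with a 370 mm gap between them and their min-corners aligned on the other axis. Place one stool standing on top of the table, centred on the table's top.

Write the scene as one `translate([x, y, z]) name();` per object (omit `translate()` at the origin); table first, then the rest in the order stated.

table();
translate([-2064, 0, 0]) table_2();
translate([153, 323, 714]) stool();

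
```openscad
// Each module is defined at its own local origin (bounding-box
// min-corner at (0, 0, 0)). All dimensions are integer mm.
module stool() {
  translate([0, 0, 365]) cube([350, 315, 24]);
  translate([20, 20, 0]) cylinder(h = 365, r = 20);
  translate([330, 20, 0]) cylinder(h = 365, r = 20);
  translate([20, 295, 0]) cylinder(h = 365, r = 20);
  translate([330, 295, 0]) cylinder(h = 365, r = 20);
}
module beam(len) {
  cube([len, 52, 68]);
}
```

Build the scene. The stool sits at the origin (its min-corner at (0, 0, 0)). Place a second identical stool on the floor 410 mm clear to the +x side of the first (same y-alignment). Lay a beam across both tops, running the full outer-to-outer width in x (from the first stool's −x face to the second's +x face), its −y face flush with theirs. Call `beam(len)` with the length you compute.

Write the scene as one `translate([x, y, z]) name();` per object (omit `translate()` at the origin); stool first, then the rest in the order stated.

stool();
translate([760, 0, 0]) stool();
translate([0, 0, 389]) beam(1110);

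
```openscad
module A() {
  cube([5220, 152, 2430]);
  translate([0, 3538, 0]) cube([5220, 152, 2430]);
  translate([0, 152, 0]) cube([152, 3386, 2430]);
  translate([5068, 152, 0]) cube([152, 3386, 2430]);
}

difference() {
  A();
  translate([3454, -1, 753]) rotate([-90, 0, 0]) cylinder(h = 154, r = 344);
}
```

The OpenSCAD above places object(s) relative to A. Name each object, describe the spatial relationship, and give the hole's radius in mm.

A is a house frame. The house frame has a circular hole through its front wall. The hole's radius is 344 mm.

The subtracted cylinder has r = 344 mm.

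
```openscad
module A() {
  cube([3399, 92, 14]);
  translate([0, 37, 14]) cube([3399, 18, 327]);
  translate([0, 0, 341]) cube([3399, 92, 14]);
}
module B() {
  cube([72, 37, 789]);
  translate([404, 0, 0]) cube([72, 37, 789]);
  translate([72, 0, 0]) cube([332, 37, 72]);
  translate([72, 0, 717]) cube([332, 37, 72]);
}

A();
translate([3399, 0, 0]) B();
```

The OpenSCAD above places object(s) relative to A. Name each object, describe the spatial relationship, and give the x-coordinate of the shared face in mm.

The I-beam's +x face and the picture frame's −x face are both at x = 3399 mm.

A is an I-beam. B is a picture frame. The picture frame is against the I-beam's +x side, with their −y faces flush. The x-coordinate of the shared face is 3399 mm.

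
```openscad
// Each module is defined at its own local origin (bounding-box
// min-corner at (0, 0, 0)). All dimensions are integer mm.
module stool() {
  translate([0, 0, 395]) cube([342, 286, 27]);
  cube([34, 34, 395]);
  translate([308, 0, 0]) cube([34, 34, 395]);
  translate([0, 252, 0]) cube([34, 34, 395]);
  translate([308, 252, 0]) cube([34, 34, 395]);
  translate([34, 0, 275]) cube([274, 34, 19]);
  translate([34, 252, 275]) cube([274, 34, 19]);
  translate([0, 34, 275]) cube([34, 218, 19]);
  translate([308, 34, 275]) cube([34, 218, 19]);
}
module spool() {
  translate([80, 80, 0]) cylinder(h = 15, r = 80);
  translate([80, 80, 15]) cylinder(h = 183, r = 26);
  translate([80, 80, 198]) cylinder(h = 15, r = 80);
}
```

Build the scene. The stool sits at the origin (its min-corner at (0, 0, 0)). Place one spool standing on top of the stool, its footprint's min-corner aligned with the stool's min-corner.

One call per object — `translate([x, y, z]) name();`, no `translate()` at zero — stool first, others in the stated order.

stool();
translate([0, 0, 422]) spool();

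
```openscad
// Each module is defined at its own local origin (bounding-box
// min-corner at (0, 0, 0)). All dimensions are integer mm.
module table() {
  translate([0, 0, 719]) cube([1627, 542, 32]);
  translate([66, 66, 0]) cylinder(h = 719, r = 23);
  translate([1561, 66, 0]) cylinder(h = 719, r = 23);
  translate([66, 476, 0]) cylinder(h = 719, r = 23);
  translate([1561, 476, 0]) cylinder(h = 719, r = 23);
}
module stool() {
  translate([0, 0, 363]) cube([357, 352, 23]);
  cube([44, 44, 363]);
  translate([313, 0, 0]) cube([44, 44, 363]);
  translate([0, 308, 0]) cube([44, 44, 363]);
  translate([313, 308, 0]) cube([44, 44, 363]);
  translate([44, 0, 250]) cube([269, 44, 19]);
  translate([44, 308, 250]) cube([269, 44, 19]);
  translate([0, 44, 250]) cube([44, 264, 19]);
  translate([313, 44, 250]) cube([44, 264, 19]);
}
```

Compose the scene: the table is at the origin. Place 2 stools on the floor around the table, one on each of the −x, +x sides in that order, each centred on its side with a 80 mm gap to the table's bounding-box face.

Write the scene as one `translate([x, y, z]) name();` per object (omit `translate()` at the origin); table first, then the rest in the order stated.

table();
translate([-437, 95, 0]) stool();
translate([1707, 95, 0]) stool();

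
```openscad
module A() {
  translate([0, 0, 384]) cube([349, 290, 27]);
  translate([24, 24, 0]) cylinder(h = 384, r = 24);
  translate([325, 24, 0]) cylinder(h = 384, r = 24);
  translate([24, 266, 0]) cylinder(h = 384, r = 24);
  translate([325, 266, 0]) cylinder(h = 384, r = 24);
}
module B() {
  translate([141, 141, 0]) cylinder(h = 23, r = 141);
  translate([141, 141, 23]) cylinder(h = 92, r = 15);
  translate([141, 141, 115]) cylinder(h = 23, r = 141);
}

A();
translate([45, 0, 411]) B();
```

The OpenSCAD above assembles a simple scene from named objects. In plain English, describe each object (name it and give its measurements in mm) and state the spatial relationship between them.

A is a four-legged stool. The seat is a 349×290×27 mm slab whose top surface is at z = 411 mm; four round legs, each 48 mm in diameter, run from the floor (z = 0) to the underside of the seat, each leg's axis is inset half a diameter from the nearest pair of seat edges (so the leg's bounding box is flush with the corner).

B is a spool: two coaxial disc flanges of radius 141 mm and thickness 23 mm, joined by a core cylinder of radius 15 mm and height 92 mm. The lower flange rests on z = 0 and the three cylinders share a vertical axis.

The spool is on top of the stool.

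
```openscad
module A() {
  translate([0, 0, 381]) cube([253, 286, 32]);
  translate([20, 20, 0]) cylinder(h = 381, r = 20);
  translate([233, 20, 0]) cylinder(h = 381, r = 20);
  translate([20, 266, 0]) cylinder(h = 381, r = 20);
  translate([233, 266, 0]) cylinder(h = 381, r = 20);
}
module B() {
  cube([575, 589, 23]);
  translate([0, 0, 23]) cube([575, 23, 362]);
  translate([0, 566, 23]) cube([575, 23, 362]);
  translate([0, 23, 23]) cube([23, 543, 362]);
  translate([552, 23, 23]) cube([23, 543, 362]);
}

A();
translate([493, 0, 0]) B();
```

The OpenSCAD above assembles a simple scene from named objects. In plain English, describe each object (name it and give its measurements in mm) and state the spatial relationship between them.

A is a four-legged stool. The seat is 253×286 mm, 32 mm thick, top at z = 413 mm. It stands on four round legs, each 40 mm in diameter, from z = 0 to the seat underside, each leg's axis is inset half a diameter from the nearest pair of seat edges (so the leg's bounding box is flush with the corner).

B is an open storage box with external size 575×589×385 mm and wall thickness 23 mm (the base is also 23 mm thick). The base covers the whole footprint; the four walls stand on the base, with the y-facing walls full-width and the x-facing walls fitting between their inner faces.

The open box is on the floor beside the stool on its +x side.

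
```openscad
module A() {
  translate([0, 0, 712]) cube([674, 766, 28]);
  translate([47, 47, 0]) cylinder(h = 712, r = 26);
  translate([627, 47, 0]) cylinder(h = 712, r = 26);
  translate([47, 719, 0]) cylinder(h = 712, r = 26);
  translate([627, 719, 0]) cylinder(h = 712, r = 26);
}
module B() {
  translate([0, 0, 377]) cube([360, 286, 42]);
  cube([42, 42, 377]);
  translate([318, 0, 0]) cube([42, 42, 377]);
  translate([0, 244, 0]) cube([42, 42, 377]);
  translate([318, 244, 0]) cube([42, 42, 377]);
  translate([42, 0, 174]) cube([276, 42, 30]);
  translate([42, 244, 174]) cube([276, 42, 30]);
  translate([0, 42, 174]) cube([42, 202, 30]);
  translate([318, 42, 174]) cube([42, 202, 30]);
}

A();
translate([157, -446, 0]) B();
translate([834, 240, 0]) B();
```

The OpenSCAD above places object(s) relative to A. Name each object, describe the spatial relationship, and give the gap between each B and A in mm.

Each stool's nearest face is 160 mm from the table's bounding box.

A is a table. B is a stool. Two stools sit around the table at the −y, +x sides. The gap between each stool and the table is 160 mm.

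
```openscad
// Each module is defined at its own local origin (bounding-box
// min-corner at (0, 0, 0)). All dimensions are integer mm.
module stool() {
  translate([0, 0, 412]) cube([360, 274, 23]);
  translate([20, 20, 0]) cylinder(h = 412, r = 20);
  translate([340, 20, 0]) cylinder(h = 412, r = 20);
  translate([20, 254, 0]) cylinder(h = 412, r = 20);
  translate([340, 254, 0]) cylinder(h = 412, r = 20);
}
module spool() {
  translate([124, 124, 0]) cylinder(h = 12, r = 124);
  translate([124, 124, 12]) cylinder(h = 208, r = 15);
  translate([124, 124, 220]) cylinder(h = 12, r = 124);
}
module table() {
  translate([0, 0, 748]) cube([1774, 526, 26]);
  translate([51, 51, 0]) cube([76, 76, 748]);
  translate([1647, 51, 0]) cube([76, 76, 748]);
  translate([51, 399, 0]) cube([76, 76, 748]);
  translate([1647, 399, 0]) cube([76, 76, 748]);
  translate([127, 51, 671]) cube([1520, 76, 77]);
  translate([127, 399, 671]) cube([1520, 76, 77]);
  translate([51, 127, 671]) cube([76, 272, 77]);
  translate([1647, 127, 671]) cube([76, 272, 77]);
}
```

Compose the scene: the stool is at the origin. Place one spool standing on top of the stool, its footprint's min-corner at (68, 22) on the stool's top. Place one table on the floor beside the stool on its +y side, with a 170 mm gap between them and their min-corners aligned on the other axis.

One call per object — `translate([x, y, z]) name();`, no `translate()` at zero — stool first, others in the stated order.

stool();
translate([68, 22, 435]) spool();
translate([0, 444, 0]) table();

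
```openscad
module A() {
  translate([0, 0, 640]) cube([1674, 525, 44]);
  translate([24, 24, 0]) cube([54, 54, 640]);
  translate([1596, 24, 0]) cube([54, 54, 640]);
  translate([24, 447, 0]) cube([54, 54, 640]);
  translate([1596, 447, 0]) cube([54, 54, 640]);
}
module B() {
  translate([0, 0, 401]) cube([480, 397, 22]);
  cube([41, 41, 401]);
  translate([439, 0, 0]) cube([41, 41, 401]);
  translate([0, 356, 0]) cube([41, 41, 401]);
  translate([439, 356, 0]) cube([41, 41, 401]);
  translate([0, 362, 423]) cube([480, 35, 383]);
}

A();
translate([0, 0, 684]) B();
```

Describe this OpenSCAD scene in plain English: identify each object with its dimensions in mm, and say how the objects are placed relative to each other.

A is a rectangular dining table. The top is 1674×525×44 mm with its upper surface at z = 684 mm. It stands on four 54×54 mm square legs, each inset 24 mm from the nearest pair of top edges, running from the floor to the underside of the top.

B is a chair. The seat is a 480×397×22 mm slab with its top at z = 423 mm, on four 41×41 mm corner legs (flush with the seat edges, standing on z = 0). A flat backrest 35 mm thick, 383 mm tall, spans the full seat width and rises from the seat top along its +y edge, rear face flush with the rear of the seat.

The chair is on top of the table.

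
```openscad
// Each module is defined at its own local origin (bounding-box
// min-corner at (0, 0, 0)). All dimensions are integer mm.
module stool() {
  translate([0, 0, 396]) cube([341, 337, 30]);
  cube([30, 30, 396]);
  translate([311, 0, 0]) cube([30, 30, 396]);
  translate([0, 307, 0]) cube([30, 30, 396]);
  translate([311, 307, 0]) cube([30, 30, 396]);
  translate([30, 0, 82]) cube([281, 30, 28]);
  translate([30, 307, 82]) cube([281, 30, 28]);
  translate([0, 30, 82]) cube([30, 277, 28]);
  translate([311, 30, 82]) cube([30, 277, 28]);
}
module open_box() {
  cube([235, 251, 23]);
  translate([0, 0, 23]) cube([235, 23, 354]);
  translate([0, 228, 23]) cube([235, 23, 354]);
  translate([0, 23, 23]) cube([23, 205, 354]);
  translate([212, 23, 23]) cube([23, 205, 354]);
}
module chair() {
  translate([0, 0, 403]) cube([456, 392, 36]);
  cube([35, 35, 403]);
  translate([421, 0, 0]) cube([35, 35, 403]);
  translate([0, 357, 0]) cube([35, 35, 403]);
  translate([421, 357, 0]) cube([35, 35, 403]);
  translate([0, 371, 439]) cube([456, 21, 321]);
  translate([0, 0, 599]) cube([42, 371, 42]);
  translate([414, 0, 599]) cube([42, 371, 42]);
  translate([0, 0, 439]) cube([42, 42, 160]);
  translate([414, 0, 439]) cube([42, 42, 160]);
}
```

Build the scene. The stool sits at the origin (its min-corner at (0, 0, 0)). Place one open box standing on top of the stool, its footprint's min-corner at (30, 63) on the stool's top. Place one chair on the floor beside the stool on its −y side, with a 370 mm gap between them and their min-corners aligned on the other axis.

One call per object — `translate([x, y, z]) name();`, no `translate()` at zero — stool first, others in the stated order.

stool();
translate([30, 63, 426]) open_box();
translate([0, -762, 0]) chair();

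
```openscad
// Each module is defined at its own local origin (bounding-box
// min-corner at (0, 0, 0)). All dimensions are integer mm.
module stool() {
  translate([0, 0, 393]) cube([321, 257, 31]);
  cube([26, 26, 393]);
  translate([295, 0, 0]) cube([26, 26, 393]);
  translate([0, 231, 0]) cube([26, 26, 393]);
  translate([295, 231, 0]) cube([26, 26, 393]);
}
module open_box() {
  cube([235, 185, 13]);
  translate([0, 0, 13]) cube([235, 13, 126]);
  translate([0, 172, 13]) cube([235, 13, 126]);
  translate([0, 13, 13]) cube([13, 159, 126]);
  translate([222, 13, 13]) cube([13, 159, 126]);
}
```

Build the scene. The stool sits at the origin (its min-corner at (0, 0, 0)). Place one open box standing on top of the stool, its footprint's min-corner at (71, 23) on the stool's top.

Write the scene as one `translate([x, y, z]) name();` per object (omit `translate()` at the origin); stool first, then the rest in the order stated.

stool();
translate([71, 23, 424]) open_box();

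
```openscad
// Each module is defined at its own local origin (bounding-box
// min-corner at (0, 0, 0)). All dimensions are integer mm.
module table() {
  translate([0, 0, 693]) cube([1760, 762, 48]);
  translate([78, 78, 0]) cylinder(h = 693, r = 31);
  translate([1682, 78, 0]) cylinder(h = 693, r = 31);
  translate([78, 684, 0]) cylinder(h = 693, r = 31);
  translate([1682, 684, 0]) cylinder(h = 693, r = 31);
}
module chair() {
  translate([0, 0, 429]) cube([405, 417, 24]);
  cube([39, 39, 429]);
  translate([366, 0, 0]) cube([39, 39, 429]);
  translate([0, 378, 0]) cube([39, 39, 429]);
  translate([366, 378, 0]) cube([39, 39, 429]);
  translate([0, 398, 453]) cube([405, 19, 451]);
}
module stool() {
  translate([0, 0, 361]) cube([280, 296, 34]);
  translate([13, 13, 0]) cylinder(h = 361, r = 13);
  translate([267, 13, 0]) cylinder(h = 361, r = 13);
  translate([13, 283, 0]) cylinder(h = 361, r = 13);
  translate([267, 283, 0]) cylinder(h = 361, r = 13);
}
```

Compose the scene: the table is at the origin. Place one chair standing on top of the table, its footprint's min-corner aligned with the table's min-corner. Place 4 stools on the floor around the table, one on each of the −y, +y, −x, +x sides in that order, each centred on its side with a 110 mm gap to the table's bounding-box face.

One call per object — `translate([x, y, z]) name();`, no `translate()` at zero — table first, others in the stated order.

table();
translate([0, 0, 741]) chair();
translate([740, -406, 0]) stool();
translate([740, 872, 0]) stool();
translate([-390, 233, 0]) stool();
translate([1870, 233, 0]) stool();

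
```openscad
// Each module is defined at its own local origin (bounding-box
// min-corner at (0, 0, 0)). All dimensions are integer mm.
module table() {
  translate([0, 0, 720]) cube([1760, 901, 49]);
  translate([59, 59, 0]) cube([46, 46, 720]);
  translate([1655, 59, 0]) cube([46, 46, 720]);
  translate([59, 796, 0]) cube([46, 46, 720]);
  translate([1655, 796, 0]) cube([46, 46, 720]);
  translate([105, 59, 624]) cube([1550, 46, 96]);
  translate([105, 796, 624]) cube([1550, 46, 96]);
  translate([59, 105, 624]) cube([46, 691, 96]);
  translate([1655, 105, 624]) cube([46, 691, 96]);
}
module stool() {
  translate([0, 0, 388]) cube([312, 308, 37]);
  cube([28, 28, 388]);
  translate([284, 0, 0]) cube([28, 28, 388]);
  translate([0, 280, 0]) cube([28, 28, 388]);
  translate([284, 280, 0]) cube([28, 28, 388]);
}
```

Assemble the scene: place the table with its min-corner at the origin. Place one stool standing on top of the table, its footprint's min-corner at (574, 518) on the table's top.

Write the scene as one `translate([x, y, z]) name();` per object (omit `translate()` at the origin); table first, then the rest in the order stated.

table();
translate([574, 518, 769]) stool();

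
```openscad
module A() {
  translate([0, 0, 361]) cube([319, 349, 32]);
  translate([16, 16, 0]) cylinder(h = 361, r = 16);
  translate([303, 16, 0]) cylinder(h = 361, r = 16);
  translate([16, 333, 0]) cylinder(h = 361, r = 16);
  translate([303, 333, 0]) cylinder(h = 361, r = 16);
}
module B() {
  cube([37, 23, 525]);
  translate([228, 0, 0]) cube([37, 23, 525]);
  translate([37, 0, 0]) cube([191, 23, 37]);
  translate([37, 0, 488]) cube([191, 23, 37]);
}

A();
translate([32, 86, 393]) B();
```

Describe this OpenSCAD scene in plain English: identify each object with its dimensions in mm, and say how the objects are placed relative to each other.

A is a simple wooden stool: a rectangular seat 319 mm (x) by 349 mm (y), 32 mm thick, top face at z = 393 mm, on four round legs, each 32 mm in diameter. The legs rest on z = 0, each leg's axis is inset half a diameter from the nearest pair of seat edges (so the leg's bounding box is flush with the corner).

B is a picture frame with a 191×451 mm rectangular opening (x by z) and a uniform 37 mm border on every side. Frame depth is 23 mm along y. It is built from two vertical stiles running the full outside height and two horizontal rails spanning the gap between the stiles.

The picture frame is on top of the stool.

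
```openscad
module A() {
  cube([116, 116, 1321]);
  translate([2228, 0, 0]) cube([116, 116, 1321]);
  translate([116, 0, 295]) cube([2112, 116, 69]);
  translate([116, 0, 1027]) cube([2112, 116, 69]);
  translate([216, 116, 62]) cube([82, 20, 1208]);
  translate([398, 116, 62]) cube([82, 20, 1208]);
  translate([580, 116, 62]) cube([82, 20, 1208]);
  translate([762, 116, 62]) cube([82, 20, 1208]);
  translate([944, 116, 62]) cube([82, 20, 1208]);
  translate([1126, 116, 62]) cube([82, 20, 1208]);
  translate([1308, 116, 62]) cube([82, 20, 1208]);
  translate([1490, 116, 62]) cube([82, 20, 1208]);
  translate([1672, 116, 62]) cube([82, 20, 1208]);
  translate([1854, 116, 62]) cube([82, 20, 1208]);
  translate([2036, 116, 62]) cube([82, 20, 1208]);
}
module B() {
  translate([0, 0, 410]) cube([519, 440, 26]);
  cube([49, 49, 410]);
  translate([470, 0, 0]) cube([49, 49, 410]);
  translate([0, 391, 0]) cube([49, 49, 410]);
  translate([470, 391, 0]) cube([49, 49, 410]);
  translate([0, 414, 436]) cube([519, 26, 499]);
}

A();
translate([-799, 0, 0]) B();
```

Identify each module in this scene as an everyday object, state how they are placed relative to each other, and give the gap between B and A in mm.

The chair's nearest face is 280 mm from the fence section's −x face.

A is a fence section. B is a chair. The chair is on the floor beside the fence section on its −x side. The gap between the chair and the fence section is 280 mm.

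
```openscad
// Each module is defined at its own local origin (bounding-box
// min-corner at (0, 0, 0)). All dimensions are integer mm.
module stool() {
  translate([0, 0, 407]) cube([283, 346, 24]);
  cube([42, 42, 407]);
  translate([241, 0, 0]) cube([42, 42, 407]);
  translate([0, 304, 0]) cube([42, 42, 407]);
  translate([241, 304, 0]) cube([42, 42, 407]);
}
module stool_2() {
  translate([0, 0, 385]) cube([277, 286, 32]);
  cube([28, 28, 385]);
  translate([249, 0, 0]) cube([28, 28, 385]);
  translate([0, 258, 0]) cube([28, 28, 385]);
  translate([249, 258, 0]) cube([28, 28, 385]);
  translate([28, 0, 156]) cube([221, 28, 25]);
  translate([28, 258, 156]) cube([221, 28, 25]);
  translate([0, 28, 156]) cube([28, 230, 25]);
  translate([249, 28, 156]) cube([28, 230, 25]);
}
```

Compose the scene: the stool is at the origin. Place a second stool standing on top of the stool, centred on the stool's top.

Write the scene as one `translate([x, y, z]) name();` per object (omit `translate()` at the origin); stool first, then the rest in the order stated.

stool();
translate([3, 30, 431]) stool_2();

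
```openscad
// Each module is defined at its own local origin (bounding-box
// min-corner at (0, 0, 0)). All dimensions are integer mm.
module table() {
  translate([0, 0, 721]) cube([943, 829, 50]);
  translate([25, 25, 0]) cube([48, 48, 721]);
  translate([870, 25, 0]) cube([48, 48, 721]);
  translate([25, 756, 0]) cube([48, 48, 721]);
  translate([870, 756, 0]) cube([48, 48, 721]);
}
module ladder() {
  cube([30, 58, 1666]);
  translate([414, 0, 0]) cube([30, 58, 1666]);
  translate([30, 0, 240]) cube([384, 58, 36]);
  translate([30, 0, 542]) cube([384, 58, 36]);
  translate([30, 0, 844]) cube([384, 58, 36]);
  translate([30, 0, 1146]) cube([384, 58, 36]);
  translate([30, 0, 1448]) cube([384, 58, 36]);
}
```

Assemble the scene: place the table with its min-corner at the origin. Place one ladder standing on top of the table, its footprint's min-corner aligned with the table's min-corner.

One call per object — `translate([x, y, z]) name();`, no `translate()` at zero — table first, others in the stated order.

table();
translate([0, 0, 771]) ladder();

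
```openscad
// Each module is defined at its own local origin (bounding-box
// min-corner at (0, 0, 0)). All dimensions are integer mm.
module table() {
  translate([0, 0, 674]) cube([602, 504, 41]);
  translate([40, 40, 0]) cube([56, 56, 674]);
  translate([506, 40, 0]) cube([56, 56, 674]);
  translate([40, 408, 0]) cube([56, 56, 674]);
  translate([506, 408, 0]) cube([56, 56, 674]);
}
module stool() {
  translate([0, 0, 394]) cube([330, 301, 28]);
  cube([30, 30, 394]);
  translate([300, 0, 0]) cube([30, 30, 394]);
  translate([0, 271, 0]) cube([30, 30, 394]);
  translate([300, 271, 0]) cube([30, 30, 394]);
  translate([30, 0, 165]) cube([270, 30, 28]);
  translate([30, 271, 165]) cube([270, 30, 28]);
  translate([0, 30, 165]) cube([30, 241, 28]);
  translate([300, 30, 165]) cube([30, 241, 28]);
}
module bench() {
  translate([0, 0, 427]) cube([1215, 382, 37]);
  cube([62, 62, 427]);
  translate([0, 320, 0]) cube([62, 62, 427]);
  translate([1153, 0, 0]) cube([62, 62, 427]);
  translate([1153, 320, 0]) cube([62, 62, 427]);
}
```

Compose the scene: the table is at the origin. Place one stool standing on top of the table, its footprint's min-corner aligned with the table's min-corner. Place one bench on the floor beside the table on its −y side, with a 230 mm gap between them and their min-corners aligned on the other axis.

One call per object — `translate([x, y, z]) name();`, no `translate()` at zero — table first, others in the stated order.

table();
translate([0, 0, 715]) stool();
translate([0, -612, 0]) bench();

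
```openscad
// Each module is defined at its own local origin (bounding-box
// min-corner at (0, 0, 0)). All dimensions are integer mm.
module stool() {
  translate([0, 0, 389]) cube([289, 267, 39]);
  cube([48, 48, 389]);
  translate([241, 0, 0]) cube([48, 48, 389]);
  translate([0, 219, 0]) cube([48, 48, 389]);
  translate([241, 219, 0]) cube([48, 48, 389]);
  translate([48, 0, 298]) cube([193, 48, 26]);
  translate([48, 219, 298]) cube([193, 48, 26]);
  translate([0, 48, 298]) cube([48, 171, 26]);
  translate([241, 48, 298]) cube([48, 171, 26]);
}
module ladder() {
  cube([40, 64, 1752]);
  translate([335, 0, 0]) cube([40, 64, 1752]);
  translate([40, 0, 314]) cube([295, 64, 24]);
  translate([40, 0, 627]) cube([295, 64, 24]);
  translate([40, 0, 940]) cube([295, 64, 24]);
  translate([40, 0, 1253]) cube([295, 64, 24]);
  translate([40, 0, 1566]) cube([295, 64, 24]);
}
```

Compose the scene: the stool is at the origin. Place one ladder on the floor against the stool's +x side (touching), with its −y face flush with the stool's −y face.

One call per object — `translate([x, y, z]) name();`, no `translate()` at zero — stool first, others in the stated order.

stool();
translate([289, 0, 0]) ladder();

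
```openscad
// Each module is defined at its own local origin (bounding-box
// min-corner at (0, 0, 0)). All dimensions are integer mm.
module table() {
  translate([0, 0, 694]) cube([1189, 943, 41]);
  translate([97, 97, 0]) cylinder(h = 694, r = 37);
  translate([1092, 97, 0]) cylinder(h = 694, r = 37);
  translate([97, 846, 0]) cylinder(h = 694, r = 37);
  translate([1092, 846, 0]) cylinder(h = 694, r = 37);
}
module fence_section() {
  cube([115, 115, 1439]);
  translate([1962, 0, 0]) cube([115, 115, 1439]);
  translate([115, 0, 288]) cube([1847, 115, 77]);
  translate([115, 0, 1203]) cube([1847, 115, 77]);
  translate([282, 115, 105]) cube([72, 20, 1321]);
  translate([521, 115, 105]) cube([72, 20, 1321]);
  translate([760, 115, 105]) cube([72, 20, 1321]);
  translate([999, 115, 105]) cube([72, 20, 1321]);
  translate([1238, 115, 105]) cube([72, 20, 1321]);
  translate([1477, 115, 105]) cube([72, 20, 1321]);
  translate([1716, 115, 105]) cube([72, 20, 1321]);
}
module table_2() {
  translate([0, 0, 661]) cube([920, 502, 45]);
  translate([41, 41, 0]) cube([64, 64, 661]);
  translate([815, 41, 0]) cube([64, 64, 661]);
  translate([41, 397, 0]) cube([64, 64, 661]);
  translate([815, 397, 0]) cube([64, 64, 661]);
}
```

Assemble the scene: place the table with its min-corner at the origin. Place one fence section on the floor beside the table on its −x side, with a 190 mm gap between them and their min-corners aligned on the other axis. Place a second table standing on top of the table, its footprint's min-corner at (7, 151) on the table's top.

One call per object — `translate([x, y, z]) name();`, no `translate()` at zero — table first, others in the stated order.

table();
translate([-2267, 0, 0]) fence_section();
translate([7, 151, 735]) table_2();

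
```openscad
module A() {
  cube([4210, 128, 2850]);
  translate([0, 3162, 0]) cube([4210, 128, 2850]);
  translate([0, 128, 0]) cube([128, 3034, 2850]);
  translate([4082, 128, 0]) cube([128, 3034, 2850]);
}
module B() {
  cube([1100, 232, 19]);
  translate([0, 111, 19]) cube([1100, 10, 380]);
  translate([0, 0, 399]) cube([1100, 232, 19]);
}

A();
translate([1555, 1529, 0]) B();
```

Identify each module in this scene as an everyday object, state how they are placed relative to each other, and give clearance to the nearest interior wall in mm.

A is a house frame. B is an I-beam. The I-beam sits inside the house frame, centred. The clearance to the nearest interior wall is 1401 mm.

Clearances: x = 1427, y = 1401; minimum 1401 mm.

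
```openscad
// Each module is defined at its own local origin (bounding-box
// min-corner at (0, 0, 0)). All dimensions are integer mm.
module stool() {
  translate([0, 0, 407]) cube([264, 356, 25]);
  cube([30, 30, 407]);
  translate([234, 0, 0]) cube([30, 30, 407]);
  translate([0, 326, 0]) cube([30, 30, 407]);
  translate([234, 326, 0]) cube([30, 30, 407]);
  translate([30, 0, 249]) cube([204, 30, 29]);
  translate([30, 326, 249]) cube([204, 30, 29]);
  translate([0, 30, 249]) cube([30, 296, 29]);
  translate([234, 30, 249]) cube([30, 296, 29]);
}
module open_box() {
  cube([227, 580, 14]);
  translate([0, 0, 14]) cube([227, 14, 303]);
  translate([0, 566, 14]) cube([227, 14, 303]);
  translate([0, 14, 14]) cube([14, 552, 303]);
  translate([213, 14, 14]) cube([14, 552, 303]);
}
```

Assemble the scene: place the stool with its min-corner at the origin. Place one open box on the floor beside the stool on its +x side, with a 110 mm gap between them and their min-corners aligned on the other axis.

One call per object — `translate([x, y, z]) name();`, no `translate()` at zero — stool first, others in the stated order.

stool();
translate([374, 0, 0]) open_box();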